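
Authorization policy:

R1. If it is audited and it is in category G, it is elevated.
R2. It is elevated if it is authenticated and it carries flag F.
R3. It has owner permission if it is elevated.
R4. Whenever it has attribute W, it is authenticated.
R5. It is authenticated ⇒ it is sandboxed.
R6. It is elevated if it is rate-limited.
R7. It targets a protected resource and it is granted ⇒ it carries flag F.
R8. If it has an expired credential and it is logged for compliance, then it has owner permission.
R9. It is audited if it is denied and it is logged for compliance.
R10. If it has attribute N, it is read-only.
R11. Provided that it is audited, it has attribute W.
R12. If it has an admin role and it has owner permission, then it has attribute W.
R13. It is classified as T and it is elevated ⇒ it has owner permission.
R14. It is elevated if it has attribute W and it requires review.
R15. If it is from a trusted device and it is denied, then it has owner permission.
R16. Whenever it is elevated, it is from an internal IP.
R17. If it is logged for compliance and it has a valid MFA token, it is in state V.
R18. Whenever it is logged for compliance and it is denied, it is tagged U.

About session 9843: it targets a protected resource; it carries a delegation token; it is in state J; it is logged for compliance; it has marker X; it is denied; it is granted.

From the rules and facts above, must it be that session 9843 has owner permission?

Yes

By R7 (it targets a protected resource, it is granted): it carries flag F.
By R9 (it is denied, it is logged for compliance): it is audited.
By R11 (it is audited): it has attribute W.
By R4 (it has attribute W): it is authenticated.
By R2 (it is authenticated, it carries flag F): it is elevated.
By R3 (it is elevated): it has owner permission.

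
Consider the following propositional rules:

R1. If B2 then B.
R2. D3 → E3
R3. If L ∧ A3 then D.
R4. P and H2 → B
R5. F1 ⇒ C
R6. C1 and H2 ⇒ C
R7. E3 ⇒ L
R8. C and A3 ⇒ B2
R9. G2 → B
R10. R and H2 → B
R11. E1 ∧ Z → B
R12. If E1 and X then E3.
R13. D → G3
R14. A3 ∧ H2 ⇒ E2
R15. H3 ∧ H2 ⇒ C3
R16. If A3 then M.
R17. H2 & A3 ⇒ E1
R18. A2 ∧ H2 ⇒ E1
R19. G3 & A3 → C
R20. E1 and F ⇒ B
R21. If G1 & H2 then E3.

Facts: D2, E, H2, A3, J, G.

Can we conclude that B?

No

Forward chaining from the given facts derives: E2, M, E1.
Rules concluding B: R1 needs B2; R4 needs P; R9 needs G2; R10 needs R; R11 needs Z; R20 needs F — none of these are established.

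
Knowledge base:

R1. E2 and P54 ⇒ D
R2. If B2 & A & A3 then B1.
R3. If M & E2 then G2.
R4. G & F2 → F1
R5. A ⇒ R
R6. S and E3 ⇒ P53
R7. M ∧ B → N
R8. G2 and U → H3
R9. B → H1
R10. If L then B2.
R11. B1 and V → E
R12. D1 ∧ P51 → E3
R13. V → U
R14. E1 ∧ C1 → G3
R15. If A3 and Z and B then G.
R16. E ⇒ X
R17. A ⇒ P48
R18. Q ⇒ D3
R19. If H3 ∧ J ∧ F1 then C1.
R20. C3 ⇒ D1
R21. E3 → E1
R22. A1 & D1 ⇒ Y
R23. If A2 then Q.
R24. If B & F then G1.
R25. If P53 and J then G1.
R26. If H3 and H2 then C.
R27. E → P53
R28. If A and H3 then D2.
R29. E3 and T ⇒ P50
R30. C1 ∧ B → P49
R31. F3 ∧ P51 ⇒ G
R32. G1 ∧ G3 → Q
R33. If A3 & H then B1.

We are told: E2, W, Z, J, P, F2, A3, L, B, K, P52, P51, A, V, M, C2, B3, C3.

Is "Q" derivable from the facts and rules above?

Yes

G2  (by R3: M, E2)
B2  (by R10: L)
U  (by R13: V)
G  (by R15: A3, Z, B)
D1  (by R20: C3)
B1  (by R2: B2, A, A3)
F1  (by R4: G, F2)
H3  (by R8: G2, U)
E  (by R11: B1, V)
E3  (by R12: D1, P51)
C1  (by R19: H3, J, F1)
E1  (by R21: E3)
P53  (by R27: E)
G3  (by R14: E1, C1)
G1  (by R25: P53, J)
Q  (by R32: G1, G3)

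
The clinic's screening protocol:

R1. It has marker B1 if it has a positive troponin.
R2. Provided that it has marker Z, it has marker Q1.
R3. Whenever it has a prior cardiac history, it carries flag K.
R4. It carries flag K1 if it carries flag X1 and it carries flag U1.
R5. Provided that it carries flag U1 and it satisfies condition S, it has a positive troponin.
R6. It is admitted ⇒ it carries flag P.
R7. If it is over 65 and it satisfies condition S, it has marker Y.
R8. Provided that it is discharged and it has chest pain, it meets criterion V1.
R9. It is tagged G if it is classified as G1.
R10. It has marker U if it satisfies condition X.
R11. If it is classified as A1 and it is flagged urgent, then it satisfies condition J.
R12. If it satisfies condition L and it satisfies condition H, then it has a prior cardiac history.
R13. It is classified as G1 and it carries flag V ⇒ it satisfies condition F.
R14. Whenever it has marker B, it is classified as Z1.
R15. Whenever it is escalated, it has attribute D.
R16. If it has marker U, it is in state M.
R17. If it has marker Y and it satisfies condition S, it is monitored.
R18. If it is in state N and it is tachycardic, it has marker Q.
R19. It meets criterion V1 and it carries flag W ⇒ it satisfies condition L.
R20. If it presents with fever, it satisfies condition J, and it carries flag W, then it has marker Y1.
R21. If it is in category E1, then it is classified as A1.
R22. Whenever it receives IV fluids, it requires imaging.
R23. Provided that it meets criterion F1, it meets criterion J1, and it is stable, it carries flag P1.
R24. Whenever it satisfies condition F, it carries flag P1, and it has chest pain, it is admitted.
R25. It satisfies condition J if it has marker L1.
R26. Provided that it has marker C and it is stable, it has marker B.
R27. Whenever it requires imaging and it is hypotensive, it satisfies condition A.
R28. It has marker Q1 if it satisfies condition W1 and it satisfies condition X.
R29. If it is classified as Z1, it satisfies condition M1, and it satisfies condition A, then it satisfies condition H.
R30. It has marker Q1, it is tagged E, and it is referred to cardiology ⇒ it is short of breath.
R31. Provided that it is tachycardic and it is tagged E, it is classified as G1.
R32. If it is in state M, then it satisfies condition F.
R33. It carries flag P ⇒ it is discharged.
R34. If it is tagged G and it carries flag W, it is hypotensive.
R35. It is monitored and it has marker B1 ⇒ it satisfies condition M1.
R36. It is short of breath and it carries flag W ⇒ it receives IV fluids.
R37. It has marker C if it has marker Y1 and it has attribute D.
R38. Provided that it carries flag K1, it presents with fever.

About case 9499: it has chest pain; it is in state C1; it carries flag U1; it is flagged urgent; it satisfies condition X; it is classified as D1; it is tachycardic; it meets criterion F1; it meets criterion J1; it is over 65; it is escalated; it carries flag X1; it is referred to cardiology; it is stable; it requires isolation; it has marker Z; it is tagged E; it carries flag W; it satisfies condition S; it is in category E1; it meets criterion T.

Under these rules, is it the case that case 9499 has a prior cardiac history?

Yes

By R2 (it has marker Z): it has marker Q1.
By R4 (it carries flag X1, it carries flag U1): it carries flag K1.
By R5 (it carries flag U1, it satisfies condition S): it has a positive troponin.
By R7 (it is over 65, it satisfies condition S): it has marker Y.
By R10 (it satisfies condition X): it has marker U.
By R15 (it is escalated): it has attribute D.
By R16 (it has marker U): it is in state M.
By R17 (it has marker Y, it satisfies condition S): it is monitored.
By R21 (it is in category E1): it is classified as A1.
By R23 (it meets criterion F1, it meets criterion J1, it is stable): it carries flag P1.
By R30 (it has marker Q1, it is tagged E, it is referred to cardiology): it is short of breath.
By R31 (it is tachycardic, it is tagged E): it is classified as G1.
By R32 (it is in state M): it satisfies condition F.
By R36 (it is short of breath, it carries flag W): it receives IV fluids.
By R38 (it carries flag K1): it presents with fever.
By R1 (it has a positive troponin): it has marker B1.
By R9 (it is classified as G1): it is tagged G.
By R11 (it is classified as A1, it is flagged urgent): it satisfies condition J.
By R20 (it presents with fever, it satisfies condition J, it carries flag W): it has marker Y1.
By R22 (it receives IV fluids): it requires imaging.
By R24 (it satisfies condition F, it carries flag P1, it has chest pain): it is admitted.
By R34 (it is tagged G, it carries flag W): it is hypotensive.
By R35 (it is monitored, it has marker B1): it satisfies condition M1.
By R37 (it has marker Y1, it has attribute D): it has marker C.
By R6 (it is admitted): it carries flag P.
By R26 (it has marker C, it is stable): it has marker B.
By R27 (it requires imaging, it is hypotensive): it satisfies condition A.
By R33 (it carries flag P): it is discharged.
By R8 (it is discharged, it has chest pain): it meets criterion V1.
By R14 (it has marker B): it is classified as Z1.
By R19 (it meets criterion V1, it carries flag W): it satisfies condition L.
By R29 (it is classified as Z1, it satisfies condition M1, it satisfies condition A): it satisfies condition H.
By R12 (it satisfies condition L, it satisfies condition H): it has a prior cardiac history.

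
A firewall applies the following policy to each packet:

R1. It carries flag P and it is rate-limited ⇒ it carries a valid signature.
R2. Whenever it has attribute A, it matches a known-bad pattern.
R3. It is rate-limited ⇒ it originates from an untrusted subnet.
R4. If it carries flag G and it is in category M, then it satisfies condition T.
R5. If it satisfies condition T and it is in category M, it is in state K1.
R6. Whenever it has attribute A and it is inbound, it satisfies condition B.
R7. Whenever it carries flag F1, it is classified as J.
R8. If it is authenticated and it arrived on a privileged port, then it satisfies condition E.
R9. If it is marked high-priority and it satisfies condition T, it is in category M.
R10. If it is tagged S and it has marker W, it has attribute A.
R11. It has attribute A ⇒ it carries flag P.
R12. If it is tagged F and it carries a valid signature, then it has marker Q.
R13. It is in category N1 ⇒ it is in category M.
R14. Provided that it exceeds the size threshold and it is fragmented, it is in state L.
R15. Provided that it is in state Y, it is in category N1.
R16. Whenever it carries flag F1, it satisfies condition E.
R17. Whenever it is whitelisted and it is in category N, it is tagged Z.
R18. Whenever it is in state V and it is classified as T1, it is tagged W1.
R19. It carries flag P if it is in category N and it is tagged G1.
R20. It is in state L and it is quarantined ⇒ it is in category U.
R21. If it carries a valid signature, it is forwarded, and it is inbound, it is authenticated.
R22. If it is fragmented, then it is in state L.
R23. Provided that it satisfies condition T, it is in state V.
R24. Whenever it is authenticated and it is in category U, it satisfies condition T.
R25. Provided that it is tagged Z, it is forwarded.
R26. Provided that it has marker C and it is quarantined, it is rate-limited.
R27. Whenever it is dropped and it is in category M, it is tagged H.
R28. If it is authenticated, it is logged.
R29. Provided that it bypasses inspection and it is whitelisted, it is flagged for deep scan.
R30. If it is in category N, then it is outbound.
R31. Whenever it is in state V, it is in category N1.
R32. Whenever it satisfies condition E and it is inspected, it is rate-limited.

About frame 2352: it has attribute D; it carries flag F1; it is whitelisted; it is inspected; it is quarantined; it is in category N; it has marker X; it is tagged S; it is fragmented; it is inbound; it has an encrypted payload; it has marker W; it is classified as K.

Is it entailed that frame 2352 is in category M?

By R10 (it is tagged S, it has marker W): it has attribute A.
By R11 (it has attribute A): it carries flag P.
By R16 (it carries flag F1): it satisfies condition E.
By R17 (it is whitelisted, it is in category N): it is tagged Z.
By R22 (it is fragmented): it is in state L.
By R25 (it is tagged Z): it is forwarded.
By R32 (it satisfies condition E, it is inspected): it is rate-limited.
By R1 (it carries flag P, it is rate-limited): it carries a valid signature.
By R20 (it is in state L, it is quarantined): it is in category U.
By R21 (it carries a valid signature, it is forwarded, it is inbound): it is authenticated.
By R24 (it is authenticated, it is in category U): it satisfies condition T.
By R23 (it satisfies condition T): it is in state V.
By R31 (it is in state V): it is in category N1.
By R13 (it is in category N1): it is in category M.

Yes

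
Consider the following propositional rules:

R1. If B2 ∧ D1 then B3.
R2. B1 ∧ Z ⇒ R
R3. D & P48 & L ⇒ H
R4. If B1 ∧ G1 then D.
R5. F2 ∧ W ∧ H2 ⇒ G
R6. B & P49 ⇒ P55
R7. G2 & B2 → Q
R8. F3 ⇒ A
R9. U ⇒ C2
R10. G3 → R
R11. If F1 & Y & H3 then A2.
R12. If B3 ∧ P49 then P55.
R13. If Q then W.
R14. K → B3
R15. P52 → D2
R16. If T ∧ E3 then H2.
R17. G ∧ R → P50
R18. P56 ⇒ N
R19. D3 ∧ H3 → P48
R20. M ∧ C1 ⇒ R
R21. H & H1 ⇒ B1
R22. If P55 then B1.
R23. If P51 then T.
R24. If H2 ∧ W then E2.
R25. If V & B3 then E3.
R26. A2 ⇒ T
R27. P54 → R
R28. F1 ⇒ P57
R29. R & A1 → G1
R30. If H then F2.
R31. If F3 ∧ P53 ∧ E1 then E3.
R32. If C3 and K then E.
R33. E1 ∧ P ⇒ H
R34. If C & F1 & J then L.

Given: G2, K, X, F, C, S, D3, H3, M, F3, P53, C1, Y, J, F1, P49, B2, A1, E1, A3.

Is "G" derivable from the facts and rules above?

Q  (by R7: G2, B2)
A2  (by R11: F1, Y, H3)
W  (by R13: Q)
B3  (by R14: K)
P48  (by R19: D3, H3)
R  (by R20: M, C1)
T  (by R26: A2)
G1  (by R29: R, A1)
E3  (by R31: F3, P53, E1)
L  (by R34: C, F1, J)
P55  (by R12: B3, P49)
H2  (by R16: T, E3)
B1  (by R22: P55)
D  (by R4: B1, G1)
H  (by R3: D, P48, L)
F2  (by R30: H)
G  (by R5: F2, W, H2)

Yes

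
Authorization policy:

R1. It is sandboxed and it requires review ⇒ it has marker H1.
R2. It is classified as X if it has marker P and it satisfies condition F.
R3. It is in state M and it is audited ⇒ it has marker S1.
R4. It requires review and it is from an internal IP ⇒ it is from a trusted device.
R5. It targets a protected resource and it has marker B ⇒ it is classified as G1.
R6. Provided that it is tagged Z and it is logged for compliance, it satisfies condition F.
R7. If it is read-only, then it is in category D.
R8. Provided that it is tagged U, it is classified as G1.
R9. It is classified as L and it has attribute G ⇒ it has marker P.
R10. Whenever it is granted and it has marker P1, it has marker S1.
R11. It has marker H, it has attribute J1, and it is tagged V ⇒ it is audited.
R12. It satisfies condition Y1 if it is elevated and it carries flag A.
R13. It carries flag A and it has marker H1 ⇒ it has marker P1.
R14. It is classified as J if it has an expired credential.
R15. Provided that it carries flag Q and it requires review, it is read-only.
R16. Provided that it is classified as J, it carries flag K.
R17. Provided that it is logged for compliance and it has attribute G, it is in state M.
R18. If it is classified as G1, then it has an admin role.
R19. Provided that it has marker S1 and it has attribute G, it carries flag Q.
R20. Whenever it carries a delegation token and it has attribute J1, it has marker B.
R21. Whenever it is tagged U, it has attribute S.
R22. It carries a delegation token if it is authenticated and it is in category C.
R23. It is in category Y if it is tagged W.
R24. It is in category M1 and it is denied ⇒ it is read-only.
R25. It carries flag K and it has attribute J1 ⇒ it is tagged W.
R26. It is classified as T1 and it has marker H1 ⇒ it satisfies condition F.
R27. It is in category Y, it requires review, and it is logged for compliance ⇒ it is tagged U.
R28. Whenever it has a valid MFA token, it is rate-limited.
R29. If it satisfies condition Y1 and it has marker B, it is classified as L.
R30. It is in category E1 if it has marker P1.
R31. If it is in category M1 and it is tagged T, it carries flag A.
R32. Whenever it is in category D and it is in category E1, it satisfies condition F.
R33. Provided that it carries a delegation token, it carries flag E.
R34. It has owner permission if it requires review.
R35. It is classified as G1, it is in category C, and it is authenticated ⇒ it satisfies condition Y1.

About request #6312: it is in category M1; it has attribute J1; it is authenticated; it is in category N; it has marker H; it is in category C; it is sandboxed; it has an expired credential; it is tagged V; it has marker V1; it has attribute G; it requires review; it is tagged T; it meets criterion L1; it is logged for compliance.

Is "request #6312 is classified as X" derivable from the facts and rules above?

By R1 (it is sandboxed, it requires review): it has marker H1.
By R11 (it has marker H, it has attribute J1, it is tagged V): it is audited.
By R14 (it has an expired credential): it is classified as J.
By R16 (it is classified as J): it carries flag K.
By R17 (it is logged for compliance, it has attribute G): it is in state M.
By R22 (it is authenticated, it is in category C): it carries a delegation token.
By R25 (it carries flag K, it has attribute J1): it is tagged W.
By R31 (it is in category M1, it is tagged T): it carries flag A.
By R3 (it is in state M, it is audited): it has marker S1.
By R13 (it carries flag A, it has marker H1): it has marker P1.
By R19 (it has marker S1, it has attribute G): it carries flag Q.
By R20 (it carries a delegation token, it has attribute J1): it has marker B.
By R23 (it is tagged W): it is in category Y.
By R27 (it is in category Y, it requires review, it is logged for compliance): it is tagged U.
By R30 (it has marker P1): it is in category E1.
By R8 (it is tagged U): it is classified as G1.
By R15 (it carries flag Q, it requires review): it is read-only.
By R35 (it is classified as G1, it is in category C, it is authenticated): it satisfies condition Y1.
By R7 (it is read-only): it is in category D.
By R29 (it satisfies condition Y1, it has marker B): it is classified as L.
By R32 (it is in category D, it is in category E1): it satisfies condition F.
By R9 (it is classified as L, it has attribute G): it has marker P.
By R2 (it has marker P, it satisfies condition F): it is classified as X.

Yes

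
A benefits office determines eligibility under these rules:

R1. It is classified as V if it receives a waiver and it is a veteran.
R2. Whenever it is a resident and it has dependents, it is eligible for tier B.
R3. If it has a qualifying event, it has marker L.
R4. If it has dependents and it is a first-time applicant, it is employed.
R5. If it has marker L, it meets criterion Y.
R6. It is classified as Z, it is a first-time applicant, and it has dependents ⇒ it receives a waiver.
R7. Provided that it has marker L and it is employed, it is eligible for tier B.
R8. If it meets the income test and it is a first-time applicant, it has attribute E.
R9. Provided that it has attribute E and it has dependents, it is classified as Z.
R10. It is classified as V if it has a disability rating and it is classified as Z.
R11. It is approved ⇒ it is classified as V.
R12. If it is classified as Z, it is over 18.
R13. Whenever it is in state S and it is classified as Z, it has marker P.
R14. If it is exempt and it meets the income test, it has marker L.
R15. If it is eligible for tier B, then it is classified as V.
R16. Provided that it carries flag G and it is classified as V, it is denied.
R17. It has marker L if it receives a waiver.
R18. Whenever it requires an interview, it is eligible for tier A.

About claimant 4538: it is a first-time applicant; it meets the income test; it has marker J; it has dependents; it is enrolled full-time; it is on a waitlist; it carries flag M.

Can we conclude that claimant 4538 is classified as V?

Yes

By R4 (it has dependents, it is a first-time applicant): it is employed.
By R8 (it meets the income test, it is a first-time applicant): it has attribute E.
By R9 (it has attribute E, it has dependents): it is classified as Z.
By R6 (it is classified as Z, it is a first-time applicant, it has dependents): it receives a waiver.
By R17 (it receives a waiver): it has marker L.
By R7 (it has marker L, it is employed): it is eligible for tier B.
By R15 (it is eligible for tier B): it is classified as V.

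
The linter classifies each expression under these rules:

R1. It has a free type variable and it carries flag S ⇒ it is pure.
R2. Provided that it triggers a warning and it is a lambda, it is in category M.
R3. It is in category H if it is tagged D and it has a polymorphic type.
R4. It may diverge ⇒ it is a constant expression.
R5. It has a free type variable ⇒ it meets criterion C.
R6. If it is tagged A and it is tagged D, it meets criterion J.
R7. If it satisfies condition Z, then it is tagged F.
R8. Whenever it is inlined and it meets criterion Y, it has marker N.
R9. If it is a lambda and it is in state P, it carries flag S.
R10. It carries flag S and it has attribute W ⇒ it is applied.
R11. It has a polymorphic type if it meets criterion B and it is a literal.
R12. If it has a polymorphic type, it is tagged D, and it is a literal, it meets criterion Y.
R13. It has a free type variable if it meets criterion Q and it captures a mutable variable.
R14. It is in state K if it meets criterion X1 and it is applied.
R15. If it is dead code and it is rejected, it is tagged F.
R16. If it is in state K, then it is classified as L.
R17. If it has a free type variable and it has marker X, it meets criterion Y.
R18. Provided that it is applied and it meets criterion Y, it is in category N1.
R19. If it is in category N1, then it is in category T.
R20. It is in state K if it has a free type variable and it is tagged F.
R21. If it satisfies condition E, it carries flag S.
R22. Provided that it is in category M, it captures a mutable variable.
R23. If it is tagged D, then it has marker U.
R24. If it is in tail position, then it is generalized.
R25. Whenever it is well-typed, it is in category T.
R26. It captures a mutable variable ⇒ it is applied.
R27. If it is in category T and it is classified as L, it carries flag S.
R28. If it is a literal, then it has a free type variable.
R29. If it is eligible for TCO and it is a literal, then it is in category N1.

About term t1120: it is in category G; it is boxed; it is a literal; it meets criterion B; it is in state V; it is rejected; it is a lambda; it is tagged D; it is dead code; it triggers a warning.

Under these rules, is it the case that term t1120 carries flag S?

By R2 (it triggers a warning, it is a lambda): it is in category M.
By R11 (it meets criterion B, it is a literal): it has a polymorphic type.
By R12 (it has a polymorphic type, it is tagged D, it is a literal): it meets criterion Y.
By R15 (it is dead code, it is rejected): it is tagged F.
By R22 (it is in category M): it captures a mutable variable.
By R26 (it captures a mutable variable): it is applied.
By R28 (it is a literal): it has a free type variable.
By R18 (it is applied, it meets criterion Y): it is in category N1.
By R19 (it is in category N1): it is in category T.
By R20 (it has a free type variable, it is tagged F): it is in state K.
By R16 (it is in state K): it is classified as L.
By R27 (it is in category T, it is classified as L): it carries flag S.

Yes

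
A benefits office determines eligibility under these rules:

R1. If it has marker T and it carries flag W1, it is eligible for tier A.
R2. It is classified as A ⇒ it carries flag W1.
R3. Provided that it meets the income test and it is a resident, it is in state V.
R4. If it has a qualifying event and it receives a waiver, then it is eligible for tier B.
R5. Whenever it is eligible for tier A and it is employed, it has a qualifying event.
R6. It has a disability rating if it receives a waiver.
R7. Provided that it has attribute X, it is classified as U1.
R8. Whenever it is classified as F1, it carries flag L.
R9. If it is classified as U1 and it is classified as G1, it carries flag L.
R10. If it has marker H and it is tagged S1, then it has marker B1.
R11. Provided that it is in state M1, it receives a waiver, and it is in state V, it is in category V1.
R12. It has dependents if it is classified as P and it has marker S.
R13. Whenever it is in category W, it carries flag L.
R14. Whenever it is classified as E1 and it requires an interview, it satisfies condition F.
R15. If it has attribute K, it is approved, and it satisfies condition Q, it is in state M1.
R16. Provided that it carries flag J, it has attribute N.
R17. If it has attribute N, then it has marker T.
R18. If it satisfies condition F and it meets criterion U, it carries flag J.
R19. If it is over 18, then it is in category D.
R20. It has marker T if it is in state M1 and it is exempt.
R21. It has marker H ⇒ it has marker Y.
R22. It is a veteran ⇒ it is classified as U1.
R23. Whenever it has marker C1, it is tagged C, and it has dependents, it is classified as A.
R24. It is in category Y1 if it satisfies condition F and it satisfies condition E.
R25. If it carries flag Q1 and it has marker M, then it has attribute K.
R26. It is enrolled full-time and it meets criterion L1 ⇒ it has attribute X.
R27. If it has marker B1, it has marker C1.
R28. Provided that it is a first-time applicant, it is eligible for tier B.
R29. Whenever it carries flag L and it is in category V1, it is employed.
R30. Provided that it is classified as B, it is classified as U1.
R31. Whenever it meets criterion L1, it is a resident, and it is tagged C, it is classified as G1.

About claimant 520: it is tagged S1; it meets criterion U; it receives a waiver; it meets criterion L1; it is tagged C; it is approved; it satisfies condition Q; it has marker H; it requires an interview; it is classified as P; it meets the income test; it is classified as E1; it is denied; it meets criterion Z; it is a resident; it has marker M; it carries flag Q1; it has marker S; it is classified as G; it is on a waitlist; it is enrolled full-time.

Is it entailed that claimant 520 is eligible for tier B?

By R3 (it meets the income test, it is a resident): it is in state V.
By R10 (it has marker H, it is tagged S1): it has marker B1.
By R12 (it is classified as P, it has marker S): it has dependents.
By R14 (it is classified as E1, it requires an interview): it satisfies condition F.
By R18 (it satisfies condition F, it meets criterion U): it carries flag J.
By R25 (it carries flag Q1, it has marker M): it has attribute K.
By R26 (it is enrolled full-time, it meets criterion L1): it has attribute X.
By R27 (it has marker B1): it has marker C1.
By R31 (it meets criterion L1, it is a resident, it is tagged C): it is classified as G1.
By R7 (it has attribute X): it is classified as U1.
By R9 (it is classified as U1, it is classified as G1): it carries flag L.
By R15 (it has attribute K, it is approved, it satisfies condition Q): it is in state M1.
By R16 (it carries flag J): it has attribute N.
By R17 (it has attribute N): it has marker T.
By R23 (it has marker C1, it is tagged C, it has dependents): it is classified as A.
By R2 (it is classified as A): it carries flag W1.
By R11 (it is in state M1, it receives a waiver, it is in state V): it is in category V1.
By R29 (it carries flag L, it is in category V1): it is employed.
By R1 (it has marker T, it carries flag W1): it is eligible for tier A.
By R5 (it is eligible for tier A, it is employed): it has a qualifying event.
By R4 (it has a qualifying event, it receives a waiver): it is eligible for tier B.

Yes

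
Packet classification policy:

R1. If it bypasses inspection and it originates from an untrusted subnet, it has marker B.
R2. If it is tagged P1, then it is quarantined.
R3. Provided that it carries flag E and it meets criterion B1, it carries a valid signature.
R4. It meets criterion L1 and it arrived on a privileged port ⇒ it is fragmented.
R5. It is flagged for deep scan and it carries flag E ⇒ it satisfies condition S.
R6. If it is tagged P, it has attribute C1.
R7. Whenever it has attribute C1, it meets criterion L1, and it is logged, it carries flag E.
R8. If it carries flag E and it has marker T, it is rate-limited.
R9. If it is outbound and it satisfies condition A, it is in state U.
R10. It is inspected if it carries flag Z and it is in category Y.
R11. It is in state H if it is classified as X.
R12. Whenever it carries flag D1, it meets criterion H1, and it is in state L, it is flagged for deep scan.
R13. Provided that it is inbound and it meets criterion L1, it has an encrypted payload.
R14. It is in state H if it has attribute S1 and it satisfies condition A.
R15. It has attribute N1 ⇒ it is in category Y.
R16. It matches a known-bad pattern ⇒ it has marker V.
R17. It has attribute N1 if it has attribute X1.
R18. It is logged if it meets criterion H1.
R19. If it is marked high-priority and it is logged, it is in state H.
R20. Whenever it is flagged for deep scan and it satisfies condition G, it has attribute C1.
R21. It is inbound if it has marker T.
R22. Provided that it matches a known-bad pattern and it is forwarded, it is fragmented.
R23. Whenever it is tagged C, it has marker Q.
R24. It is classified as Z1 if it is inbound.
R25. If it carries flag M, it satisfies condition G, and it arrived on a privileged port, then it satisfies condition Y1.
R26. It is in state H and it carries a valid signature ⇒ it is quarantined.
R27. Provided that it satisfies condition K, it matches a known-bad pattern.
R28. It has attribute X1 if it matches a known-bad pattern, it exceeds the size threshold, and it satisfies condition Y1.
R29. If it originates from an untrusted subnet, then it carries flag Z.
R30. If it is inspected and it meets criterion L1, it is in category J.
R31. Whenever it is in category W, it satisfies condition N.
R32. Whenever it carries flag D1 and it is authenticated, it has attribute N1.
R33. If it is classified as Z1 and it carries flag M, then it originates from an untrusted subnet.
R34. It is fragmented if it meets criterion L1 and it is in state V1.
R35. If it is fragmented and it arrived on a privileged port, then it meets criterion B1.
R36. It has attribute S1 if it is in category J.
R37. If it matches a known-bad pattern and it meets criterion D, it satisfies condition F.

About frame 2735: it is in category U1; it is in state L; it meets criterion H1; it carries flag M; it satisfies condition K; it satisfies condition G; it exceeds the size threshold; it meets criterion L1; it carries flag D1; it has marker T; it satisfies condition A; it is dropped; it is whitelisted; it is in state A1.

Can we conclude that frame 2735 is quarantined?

Forward chaining from the given facts derives: is flagged for deep scan, is logged, has attribute C1, is inbound, is classified as Z1, matches a known-bad pattern, originates from an untrusted subnet, carries flag E, is rate-limited, has an encrypted payload, has marker V, carries flag Z, satisfies condition S.
Rules concluding "it is quarantined": R2 needs "it is tagged P1"; R26 needs "it is in state H" — none of these are established.

No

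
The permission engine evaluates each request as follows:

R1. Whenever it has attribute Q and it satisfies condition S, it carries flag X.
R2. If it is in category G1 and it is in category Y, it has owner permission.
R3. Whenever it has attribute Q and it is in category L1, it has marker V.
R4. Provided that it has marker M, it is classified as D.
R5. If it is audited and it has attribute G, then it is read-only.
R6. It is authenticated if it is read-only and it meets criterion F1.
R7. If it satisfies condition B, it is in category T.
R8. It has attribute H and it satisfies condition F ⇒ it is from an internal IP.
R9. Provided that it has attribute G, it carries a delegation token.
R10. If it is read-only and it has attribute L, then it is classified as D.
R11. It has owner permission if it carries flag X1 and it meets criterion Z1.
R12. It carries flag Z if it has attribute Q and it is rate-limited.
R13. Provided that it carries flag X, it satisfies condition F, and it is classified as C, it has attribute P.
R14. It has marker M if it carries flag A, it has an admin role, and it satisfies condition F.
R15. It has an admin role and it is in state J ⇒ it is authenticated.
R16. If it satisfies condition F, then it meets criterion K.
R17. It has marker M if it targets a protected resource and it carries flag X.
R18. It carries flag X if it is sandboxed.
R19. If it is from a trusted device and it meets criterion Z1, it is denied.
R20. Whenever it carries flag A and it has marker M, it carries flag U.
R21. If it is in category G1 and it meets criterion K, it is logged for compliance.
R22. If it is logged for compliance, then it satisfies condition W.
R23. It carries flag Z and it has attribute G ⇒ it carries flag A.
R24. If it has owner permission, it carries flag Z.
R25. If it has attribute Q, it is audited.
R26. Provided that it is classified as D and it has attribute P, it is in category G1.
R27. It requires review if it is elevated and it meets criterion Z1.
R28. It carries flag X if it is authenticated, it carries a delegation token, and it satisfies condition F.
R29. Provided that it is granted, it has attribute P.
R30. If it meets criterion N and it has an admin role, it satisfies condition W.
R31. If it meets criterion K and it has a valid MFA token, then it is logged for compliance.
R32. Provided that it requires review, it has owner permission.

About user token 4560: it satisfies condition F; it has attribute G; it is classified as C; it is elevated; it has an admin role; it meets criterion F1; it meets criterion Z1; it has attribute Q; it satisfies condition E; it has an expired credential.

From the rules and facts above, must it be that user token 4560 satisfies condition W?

By R9 (it has attribute G): it carries a delegation token.
By R16 (it satisfies condition F): it meets criterion K.
By R25 (it has attribute Q): it is audited.
By R27 (it is elevated, it meets criterion Z1): it requires review.
By R32 (it requires review): it has owner permission.
By R5 (it is audited, it has attribute G): it is read-only.
By R6 (it is read-only, it meets criterion F1): it is authenticated.
By R24 (it has owner permission): it carries flag Z.
By R28 (it is authenticated, it carries a delegation token, it satisfies condition F): it carries flag X.
By R13 (it carries flag X, it satisfies condition F, it is classified as C): it has attribute P.
By R23 (it carries flag Z, it has attribute G): it carries flag A.
By R14 (it carries flag A, it has an admin role, it satisfies condition F): it has marker M.
By R4 (it has marker M): it is classified as D.
By R26 (it is classified as D, it has attribute P): it is in category G1.
By R21 (it is in category G1, it meets criterion K): it is logged for compliance.
By R22 (it is logged for compliance): it satisfies condition W.

Yes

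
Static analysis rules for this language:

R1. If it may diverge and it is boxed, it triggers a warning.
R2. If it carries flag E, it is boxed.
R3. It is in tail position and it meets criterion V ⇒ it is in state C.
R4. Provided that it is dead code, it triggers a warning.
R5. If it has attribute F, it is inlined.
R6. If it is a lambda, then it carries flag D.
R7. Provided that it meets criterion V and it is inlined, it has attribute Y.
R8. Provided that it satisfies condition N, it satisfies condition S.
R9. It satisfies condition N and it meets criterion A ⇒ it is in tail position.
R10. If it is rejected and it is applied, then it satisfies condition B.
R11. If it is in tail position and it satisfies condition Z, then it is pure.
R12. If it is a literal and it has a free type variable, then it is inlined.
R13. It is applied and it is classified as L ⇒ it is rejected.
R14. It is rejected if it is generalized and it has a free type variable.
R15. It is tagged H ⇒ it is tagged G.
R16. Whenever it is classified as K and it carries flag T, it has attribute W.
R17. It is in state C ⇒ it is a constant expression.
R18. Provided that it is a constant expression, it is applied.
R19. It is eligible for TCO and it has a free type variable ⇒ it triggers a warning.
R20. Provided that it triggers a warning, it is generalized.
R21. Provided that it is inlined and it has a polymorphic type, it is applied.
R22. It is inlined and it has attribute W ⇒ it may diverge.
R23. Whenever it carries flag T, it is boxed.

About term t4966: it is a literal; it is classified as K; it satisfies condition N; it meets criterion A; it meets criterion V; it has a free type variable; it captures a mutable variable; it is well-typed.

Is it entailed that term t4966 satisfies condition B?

No

Forward chaining from the given facts derives: satisfies condition S, is in tail position, is inlined, is in state C, has attribute Y, is a constant expression, is applied.
The only rule concluding "it satisfies condition B" is R10, which needs "it is rejected"; that is never established.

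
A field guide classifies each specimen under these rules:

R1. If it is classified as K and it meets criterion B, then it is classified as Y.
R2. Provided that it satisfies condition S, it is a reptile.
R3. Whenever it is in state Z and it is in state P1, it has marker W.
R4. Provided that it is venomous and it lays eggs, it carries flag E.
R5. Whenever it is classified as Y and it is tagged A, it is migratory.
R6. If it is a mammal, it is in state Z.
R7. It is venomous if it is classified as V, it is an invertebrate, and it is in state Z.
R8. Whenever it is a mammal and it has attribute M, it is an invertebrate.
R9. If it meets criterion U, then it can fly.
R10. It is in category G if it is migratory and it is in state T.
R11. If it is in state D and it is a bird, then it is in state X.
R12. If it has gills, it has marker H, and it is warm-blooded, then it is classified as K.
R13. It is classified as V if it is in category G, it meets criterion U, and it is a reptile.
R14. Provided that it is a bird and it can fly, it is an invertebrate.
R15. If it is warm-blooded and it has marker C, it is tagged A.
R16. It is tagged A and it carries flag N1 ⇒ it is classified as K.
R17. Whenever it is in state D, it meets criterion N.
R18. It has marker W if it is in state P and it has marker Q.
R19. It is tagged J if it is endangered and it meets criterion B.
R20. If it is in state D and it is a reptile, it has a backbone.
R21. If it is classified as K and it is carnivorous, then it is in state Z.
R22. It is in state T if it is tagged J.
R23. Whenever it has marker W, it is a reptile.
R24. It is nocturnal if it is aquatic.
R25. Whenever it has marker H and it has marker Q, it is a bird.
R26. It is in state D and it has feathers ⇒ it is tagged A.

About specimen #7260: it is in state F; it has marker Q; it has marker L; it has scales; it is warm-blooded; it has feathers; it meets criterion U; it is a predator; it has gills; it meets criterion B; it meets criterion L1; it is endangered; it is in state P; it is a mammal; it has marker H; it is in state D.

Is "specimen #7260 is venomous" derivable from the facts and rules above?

Yes

By R6 (it is a mammal): it is in state Z.
By R9 (it meets criterion U): it can fly.
By R12 (it has gills, it has marker H, it is warm-blooded): it is classified as K.
By R18 (it is in state P, it has marker Q): it has marker W.
By R19 (it is endangered, it meets criterion B): it is tagged J.
By R22 (it is tagged J): it is in state T.
By R23 (it has marker W): it is a reptile.
By R25 (it has marker H, it has marker Q): it is a bird.
By R26 (it is in state D, it has feathers): it is tagged A.
By R1 (it is classified as K, it meets criterion B): it is classified as Y.
By R5 (it is classified as Y, it is tagged A): it is migratory.
By R10 (it is migratory, it is in state T): it is in category G.
By R13 (it is in category G, it meets criterion U, it is a reptile): it is classified as V.
By R14 (it is a bird, it can fly): it is an invertebrate.
By R7 (it is classified as V, it is an invertebrate, it is in state Z): it is venomous.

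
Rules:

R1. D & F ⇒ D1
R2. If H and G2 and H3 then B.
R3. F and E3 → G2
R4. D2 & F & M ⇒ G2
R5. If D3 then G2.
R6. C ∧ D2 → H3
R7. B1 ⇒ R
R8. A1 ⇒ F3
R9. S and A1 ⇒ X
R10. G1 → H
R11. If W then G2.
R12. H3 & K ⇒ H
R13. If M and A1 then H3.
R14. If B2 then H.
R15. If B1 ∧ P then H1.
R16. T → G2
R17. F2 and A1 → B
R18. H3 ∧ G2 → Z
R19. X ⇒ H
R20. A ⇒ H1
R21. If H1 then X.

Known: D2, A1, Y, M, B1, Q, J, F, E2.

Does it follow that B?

Forward chaining from the given facts derives: G2, R, F3, H3, Z.
Rules concluding B: R2 needs H; R17 needs F2 — none of these are established.

No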